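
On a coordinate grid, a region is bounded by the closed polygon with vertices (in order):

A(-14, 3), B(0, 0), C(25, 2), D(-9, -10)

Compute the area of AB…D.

Apply the surveyor's formula: 2A = Σ (x_i·y_{i+1} − x_{i+1}·y_i), indices taken mod 4.
A→B: (-14)(0) − (0)(3) = 0
B→C: (0)(2) − (25)(0) = 0
C→D: (25)(-10) − (-9)(2) = -232
D→A: (-9)(3) − (-14)(-10) = -167
Σ = -399
Area = |Σ|/2 = 199.5.

199.5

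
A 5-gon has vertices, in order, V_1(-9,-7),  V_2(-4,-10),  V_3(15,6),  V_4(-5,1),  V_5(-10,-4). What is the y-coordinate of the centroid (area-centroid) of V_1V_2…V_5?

-569/297

Apply Gauss's area formula. First the cross-terms c_i = x_i·y_{i+1} − x_{i+1}·y_i:
  62, 126, 45, 30, 34  ⇒  2A = 297, A = 148.5.
Then Σ (y_i + y_{i+1})·c_i = -1707, so ȳ = -1707 / (6·148.5) = -569/297.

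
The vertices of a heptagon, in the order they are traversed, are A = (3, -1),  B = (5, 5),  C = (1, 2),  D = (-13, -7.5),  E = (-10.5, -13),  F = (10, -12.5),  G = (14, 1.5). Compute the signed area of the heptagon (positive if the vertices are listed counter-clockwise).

Apply the shoelace formula: 2A = Σ (x_i·y_{i+1} − x_{i+1}·y_i), indices taken mod 7.
Σ = (20) + (5) + (18.5) + (90.25) + (261.25) + (190) + (-18.5) = 566.5
Signed area = Σ/2 = 283.25 (positive ⇒ counter-clockwise traversal).

283.25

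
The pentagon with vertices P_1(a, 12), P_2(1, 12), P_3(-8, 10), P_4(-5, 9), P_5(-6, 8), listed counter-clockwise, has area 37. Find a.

15

Write out the shoelace sum; only the two edges meeting at P_1 involve a:
2·Area = [((-6)·12 − a·8) + (a·12 − 1·12)] + 98
       = 4·a + 14 = 74
⇒ a = 15.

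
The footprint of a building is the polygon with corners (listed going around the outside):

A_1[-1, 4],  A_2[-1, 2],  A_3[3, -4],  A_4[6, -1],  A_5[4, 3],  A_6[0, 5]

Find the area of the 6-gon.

34

Apply the shoelace formula: 2A = Σ (x_i·y_{i+1} − x_{i+1}·y_i), indices taken mod 6.
A_1→A_2: (-1)(2) − (-1)(4) = 2
A_2→A_3: (-1)(-4) − (3)(2) = -2
A_3→A_4: (3)(-1) − (6)(-4) = 21
A_4→A_5: (6)(3) − (4)(-1) = 22
A_5→A_6: (4)(5) − (0)(3) = 20
A_6→A_1: (0)(4) − (-1)(5) = 5
Σ = 68
Area = |Σ|/2 = 34.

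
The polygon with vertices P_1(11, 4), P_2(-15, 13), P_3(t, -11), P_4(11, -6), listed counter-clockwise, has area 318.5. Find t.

-2

The doubled signed area Σ (x_i y_{i+1} − x_{i+1} y_i) is linear in t.
With t=0 it equals 599; the coefficient of t is -19 (from the two edges through P_3).
So -19·t + 599 = 2·318.5 = 637 ⇒ t = -2.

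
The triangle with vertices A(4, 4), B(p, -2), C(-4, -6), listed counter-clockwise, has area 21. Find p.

-5

The doubled signed area Σ (x_i y_{i+1} − x_{i+1} y_i) is linear in p.
With p=0 it equals -8; the coefficient of p is -10 (from the two edges through B).
So -10·p + -8 = 2·21 = 42 ⇒ p = -5.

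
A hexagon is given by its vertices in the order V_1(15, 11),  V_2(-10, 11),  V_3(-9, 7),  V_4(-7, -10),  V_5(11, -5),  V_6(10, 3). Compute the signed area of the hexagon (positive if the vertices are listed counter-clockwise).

Σ = (275) + (29) + (139) + (145) + (83) + (65) = 736
Signed area = Σ/2 = 368 (positive ⇒ counter-clockwise traversal).

368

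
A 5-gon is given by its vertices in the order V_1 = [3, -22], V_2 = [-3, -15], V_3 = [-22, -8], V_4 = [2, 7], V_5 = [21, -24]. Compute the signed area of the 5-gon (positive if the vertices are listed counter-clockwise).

Σ = (-111) + (-306) + (-138) + (-195) + (-390) = -1140
Signed area = Σ/2 = -570 (negative ⇒ clockwise traversal).

-570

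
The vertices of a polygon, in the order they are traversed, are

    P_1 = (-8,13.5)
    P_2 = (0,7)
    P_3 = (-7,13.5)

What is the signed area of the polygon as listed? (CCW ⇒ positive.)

3.25

Apply Gauss's area formula: 2A = Σ (x_i·y_{i+1} − x_{i+1}·y_i), indices taken mod 3.
Σ = (-56) + (49) + (13.5) = 6.5
Signed area = Σ/2 = 3.25 (positive ⇒ counter-clockwise traversal).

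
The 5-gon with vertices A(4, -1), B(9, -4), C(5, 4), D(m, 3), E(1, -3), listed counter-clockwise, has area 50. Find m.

The doubled signed area Σ (x_i y_{i+1} − x_{i+1} y_i) is linear in m.
With m=0 it equals 72; the coefficient of m is -7 (from the two edges through D).
So -7·m + 72 = 2·50 = 100 ⇒ m = -4.

-4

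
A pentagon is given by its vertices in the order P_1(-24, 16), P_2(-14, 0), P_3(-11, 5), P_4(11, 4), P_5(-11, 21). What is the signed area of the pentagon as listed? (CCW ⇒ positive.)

Apply Gauss's area formula: 2A = Σ (x_i·y_{i+1} − x_{i+1}·y_i), indices taken mod 5.
Σ = (224) + (-70) + (-99) + (275) + (328) = 658
Signed area = Σ/2 = 329 (positive ⇒ counter-clockwise traversal).

329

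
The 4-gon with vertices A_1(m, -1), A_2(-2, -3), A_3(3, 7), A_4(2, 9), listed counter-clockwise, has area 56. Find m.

The doubled signed area Σ (x_i y_{i+1} − x_{i+1} y_i) is linear in m.
With m=0 it equals 4; the coefficient of m is -12 (from the two edges through A_1).
So -12·m + 4 = 2·56 = 112 ⇒ m = -9.

-9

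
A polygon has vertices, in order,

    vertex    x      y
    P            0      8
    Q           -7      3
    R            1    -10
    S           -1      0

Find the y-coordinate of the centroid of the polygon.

Apply the shoelace (surveyor's) formula. First the cross-terms c_i = x_i·y_{i+1} − x_{i+1}·y_i:
  56, 67, -10, -8  ⇒  2A = 105, A = 52.5.
Then Σ (y_i + y_{i+1})·c_i = 183, so ȳ = 183 / (6·52.5) = 61/105.

61/105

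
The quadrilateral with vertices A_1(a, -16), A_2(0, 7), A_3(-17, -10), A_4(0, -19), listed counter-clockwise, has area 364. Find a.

The doubled signed area Σ (x_i y_{i+1} − x_{i+1} y_i) is linear in a.
With a=0 it equals 442; the coefficient of a is 26 (from the two edges through A_1).
So 26·a + 442 = 2·364 = 728 ⇒ a = 11.

11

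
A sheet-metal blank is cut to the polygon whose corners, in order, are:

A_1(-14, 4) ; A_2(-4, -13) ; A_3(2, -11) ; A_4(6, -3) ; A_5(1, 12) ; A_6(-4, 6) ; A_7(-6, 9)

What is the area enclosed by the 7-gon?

279.5

Cross-terms: 198, 70, 60, 75, 54, 0, 102  ⇒  Σ = 559
Area = |Σ|/2 = 279.5.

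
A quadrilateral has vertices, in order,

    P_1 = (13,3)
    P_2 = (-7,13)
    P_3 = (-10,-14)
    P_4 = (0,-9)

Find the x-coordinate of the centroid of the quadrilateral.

-1.128

Apply the surveyor's formula. First the cross-terms c_i = x_i·y_{i+1} − x_{i+1}·y_i:
  190, 228, 90, 117  ⇒  2A = 625, A = 312.5.
Then Σ (x_i + x_{i+1})·c_i = -2115, so x̄ = -2115 / (6·312.5) = -1.128.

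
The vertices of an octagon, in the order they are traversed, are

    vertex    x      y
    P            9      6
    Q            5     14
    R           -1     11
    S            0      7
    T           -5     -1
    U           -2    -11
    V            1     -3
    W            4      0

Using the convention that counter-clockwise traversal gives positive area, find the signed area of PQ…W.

Σ = (96) + (69) + (-7) + (35) + (53) + (17) + (12) + (24) = 299
Signed area = Σ/2 = 149.5 (positive ⇒ counter-clockwise traversal).

149.5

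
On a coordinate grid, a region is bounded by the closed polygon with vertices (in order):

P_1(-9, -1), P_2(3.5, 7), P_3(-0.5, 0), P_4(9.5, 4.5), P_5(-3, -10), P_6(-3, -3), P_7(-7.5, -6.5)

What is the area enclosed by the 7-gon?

107.375

Apply the shoelace formula: 2A = Σ (x_i·y_{i+1} − x_{i+1}·y_i), indices taken mod 7.
Cross-terms: -59.5, 3.5, -2.25, -81.5, -21, -3, -51  ⇒  Σ = -214.75
Area = |Σ|/2 = 107.375.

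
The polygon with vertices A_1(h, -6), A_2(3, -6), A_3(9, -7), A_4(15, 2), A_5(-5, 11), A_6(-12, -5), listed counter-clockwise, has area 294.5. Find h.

Write out the shoelace sum; only the two edges meeting at A_1 involve h:
2·Area = [((-12)·(-6) − h·(-5)) + (h·(-6) − 3·(-6))] + 488
       = -1·h + 578 = 589
⇒ h = -11.

-11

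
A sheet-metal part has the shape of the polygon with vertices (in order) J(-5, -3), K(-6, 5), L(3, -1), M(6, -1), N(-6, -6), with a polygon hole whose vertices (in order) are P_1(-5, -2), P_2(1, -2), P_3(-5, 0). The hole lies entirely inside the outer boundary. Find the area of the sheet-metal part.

Outer boundary:
Apply Gauss's area formula: 2A = Σ (x_i·y_{i+1} − x_{i+1}·y_i), indices taken mod 5.
Cross-terms: -43, -9, 3, -42, -12  ⇒  Σ = -103
Area = |Σ|/2 = 51.5.
Hole:
Apply the shoelace (surveyor's) formula: 2A = Σ (x_i·y_{i+1} − x_{i+1}·y_i), indices taken mod 3.
P_1→P_2: (-5)(-2) − (1)(-2) = 12
P_2→P_3: (1)(0) − (-5)(-2) = -10
P_3→P_1: (-5)(-2) − (-5)(0) = 10
Σ = 12
Area = |Σ|/2 = 6.
Net area = 51.5 − 6 = 45.5.

45.5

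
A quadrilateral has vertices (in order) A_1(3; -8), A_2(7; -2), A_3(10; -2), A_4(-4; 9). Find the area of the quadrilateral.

71.5

Apply the surveyor's formula: 2A = Σ (x_i·y_{i+1} − x_{i+1}·y_i), indices taken mod 4.
A_1→A_2: (3)(-2) − (7)(-8) = 50
A_2→A_3: (7)(-2) − (10)(-2) = 6
A_3→A_4: (10)(9) − (-4)(-2) = 82
A_4→A_1: (-4)(-8) − (3)(9) = 5
Σ = 143
Area = |Σ|/2 = 71.5.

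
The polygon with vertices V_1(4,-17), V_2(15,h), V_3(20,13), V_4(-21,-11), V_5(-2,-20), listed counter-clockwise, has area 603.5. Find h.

Write out the shoelace sum; only the two edges meeting at V_2 involve h:
2·Area = [(4·h − 15·(-17)) + (15·13 − 20·h)] + 565
       = -16·h + 1015 = 1207
⇒ h = -12.

-12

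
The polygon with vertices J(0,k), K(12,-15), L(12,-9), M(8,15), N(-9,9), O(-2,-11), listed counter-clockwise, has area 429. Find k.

Write out the shoelace sum; only the two edges meeting at J involve k:
2·Area = [((-2)·k − 0·(-11)) + (0·(-15) − 12·k)] + 648
       = -14·k + 648 = 858
⇒ k = -15.

-15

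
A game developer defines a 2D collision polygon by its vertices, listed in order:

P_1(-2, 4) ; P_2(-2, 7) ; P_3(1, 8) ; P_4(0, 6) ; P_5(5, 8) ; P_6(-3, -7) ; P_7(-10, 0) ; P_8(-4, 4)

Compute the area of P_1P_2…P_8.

91

Apply the shoelace formula: 2A = Σ (x_i·y_{i+1} − x_{i+1}·y_i), indices taken mod 8.
P_1→P_2: (-2)(7) − (-2)(4) = -6
P_2→P_3: (-2)(8) − (1)(7) = -23
P_3→P_4: (1)(6) − (0)(8) = 6
P_4→P_5: (0)(8) − (5)(6) = -30
P_5→P_6: (5)(-7) − (-3)(8) = -11
P_6→P_7: (-3)(0) − (-10)(-7) = -70
P_7→P_8: (-10)(4) − (-4)(0) = -40
P_8→P_1: (-4)(4) − (-2)(4) = -8
Σ = -182
Area = |Σ|/2 = 91.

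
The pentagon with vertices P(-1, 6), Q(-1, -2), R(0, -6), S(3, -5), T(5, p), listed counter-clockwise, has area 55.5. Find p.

The doubled signed area Σ (x_i y_{i+1} − x_{i+1} y_i) is linear in p.
With p=0 it equals 87; the coefficient of p is 4 (from the two edges through T).
So 4·p + 87 = 2·55.5 = 111 ⇒ p = 6.

6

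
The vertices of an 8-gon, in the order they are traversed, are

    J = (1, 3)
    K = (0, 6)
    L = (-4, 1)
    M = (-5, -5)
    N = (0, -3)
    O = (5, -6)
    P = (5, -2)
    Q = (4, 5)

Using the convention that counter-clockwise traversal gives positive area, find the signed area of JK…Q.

72.5

Apply the shoelace (surveyor's) formula: 2A = Σ (x_i·y_{i+1} − x_{i+1}·y_i), indices taken mod 8.
Cross-terms: 6, 24, 25, 15, 15, 20, 33, 7  ⇒  Σ = 145
Signed area = Σ/2 = 72.5 (positive ⇒ counter-clockwise traversal).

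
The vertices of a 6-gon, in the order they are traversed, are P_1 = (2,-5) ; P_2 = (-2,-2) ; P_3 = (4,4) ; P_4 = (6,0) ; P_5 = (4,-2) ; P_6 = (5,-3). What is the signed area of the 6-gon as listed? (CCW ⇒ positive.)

Cross-terms: -14, 0, -24, -12, -2, -19  ⇒  Σ = -71
Signed area = Σ/2 = -35.5 (negative ⇒ clockwise traversal).

-35.5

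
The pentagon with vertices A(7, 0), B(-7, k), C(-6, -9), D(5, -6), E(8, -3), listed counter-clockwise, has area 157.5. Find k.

9

The doubled signed area Σ (x_i y_{i+1} − x_{i+1} y_i) is linear in k.
With k=0 it equals 198; the coefficient of k is 13 (from the two edges through B).
So 13·k + 198 = 2·157.5 = 315 ⇒ k = 9.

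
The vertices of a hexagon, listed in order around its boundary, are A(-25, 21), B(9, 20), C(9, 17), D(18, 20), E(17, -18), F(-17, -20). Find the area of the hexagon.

Cross-terms: -689, -27, -126, -664, -646, -857  ⇒  Σ = -3009
Area = |Σ|/2 = 1504.5.

1504.5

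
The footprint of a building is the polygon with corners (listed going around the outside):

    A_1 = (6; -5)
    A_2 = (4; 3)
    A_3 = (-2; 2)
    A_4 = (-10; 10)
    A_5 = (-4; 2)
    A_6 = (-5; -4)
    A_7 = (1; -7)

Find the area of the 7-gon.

87

Apply the shoelace formula: 2A = Σ (x_i·y_{i+1} − x_{i+1}·y_i), indices taken mod 7.
Cross-terms: 38, 14, 0, 20, 26, 39, 37  ⇒  Σ = 174
Area = |Σ|/2 = 87.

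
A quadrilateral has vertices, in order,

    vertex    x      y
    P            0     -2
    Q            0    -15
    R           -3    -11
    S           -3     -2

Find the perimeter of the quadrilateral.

|PQ| = √((0)² + (-13)²) = √169 = 13
|QR| = √((-3)² + (4)²) = √25 = 5
|RS| = √((0)² + (9)²) = √81 = 9
|SP| = √((3)² + (0)²) = √9 = 3
Perimeter = 13 + 5 + 9 + 3 = 30.

30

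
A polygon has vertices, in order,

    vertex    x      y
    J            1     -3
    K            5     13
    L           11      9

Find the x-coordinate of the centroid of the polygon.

Apply the surveyor's formula. First the cross-terms c_i = x_i·y_{i+1} − x_{i+1}·y_i:
  28, -98, -42  ⇒  2A = -112, A = -56.
Then Σ (x_i + x_{i+1})·c_i = -1904, so x̄ = -1904 / (6·(-56)) = 17/3.

17/3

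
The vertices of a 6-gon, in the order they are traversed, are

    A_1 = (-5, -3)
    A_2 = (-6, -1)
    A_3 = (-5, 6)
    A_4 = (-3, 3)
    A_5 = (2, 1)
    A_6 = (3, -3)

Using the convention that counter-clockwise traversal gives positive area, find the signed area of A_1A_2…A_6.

Cross-terms: -13, -41, 3, -9, -9, -24  ⇒  Σ = -93
Signed area = Σ/2 = -46.5 (negative ⇒ clockwise traversal).

-46.5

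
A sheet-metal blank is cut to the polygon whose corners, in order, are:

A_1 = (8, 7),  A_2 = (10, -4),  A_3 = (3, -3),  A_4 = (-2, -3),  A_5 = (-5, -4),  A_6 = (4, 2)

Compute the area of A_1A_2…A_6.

Apply Gauss's area formula: 2A = Σ (x_i·y_{i+1} − x_{i+1}·y_i), indices taken mod 6.
Σ = (-102) + (-18) + (-15) + (-7) + (6) + (12) = -124
Area = |Σ|/2 = 62.

62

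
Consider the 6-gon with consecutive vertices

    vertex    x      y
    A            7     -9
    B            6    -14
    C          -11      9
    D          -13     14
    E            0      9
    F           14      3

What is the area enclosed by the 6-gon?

285.5

A→B: (7)(-14) − (6)(-9) = -44
B→C: (6)(9) − (-11)(-14) = -100
C→D: (-11)(14) − (-13)(9) = -37
D→E: (-13)(9) − (0)(14) = -117
E→F: (0)(3) − (14)(9) = -126
F→A: (14)(-9) − (7)(3) = -147
Σ = -571
Area = |Σ|/2 = 285.5.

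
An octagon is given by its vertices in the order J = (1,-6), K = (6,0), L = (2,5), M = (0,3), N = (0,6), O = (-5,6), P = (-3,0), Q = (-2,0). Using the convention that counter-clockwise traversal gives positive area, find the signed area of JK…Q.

Apply Gauss's area formula: 2A = Σ (x_i·y_{i+1} − x_{i+1}·y_i), indices taken mod 8.
Cross-terms: 36, 30, 6, 0, 30, 18, 0, 12  ⇒  Σ = 132
Signed area = Σ/2 = 66 (positive ⇒ counter-clockwise traversal).

66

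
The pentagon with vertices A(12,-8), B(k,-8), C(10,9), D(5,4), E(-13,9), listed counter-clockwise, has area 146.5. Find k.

Write out the shoelace sum; only the two edges meeting at B involve k:
2·Area = [(12·(-8) − k·(-8)) + (k·9 − 10·(-8))] + 88
       = 17·k + 72 = 293
⇒ k = 13.

13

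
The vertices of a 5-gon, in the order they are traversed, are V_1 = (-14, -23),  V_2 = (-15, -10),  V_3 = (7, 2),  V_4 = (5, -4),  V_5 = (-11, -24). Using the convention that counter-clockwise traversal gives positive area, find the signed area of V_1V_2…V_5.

Apply the surveyor's formula: 2A = Σ (x_i·y_{i+1} − x_{i+1}·y_i), indices taken mod 5.
Cross-terms: -205, 40, -38, -164, -83  ⇒  Σ = -450
Signed area = Σ/2 = -225 (negative ⇒ clockwise traversal).

-225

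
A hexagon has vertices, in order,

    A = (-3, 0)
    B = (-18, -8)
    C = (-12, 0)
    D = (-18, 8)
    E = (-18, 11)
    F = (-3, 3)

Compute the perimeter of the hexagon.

|AB| = √((-15)² + (-8)²) = √289 = 17
|BC| = √((6)² + (8)²) = √100 = 10
|CD| = √((-6)² + (8)²) = √100 = 10
|DE| = √((0)² + (3)²) = √9 = 3
|EF| = √((15)² + (-8)²) = √289 = 17
|FA| = √((0)² + (-3)²) = √9 = 3
Perimeter = 17 + 10 + 10 + 3 + 17 + 3 = 60.

60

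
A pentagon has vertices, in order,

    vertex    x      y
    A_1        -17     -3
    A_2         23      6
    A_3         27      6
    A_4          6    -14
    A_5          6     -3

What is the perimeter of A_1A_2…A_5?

|A_1A_2| = √((40)² + (9)²) = √1681 = 41
|A_2A_3| = √((4)² + (0)²) = √16 = 4
|A_3A_4| = √((-21)² + (-20)²) = √841 = 29
|A_4A_5| = √((0)² + (11)²) = √121 = 11
|A_5A_1| = √((-23)² + (0)²) = √529 = 23
Perimeter = 41 + 4 + 29 + 11 + 23 = 108.

108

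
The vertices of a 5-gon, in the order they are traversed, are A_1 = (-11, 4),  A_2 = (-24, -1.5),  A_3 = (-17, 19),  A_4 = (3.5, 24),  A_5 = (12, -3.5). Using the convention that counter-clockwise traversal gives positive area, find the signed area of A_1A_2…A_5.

-567.125

A_1→A_2: (-11)(-1.5) − (-24)(4) = 112.5
A_2→A_3: (-24)(19) − (-17)(-1.5) = -481.5
A_3→A_4: (-17)(24) − (3.5)(19) = -474.5
A_4→A_5: (3.5)(-3.5) − (12)(24) = -300.25
A_5→A_1: (12)(4) − (-11)(-3.5) = 9.5
Σ = -1134.25
Signed area = Σ/2 = -567.125 (negative ⇒ clockwise traversal).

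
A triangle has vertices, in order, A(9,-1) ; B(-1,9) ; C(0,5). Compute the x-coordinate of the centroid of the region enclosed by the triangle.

Apply Gauss's area formula. First the cross-terms c_i = x_i·y_{i+1} − x_{i+1}·y_i:
  80, -5, -45  ⇒  2A = 30, A = 15.
Then Σ (x_i + x_{i+1})·c_i = 240, so x̄ = 240 / (6·15) = 8/3.

8/3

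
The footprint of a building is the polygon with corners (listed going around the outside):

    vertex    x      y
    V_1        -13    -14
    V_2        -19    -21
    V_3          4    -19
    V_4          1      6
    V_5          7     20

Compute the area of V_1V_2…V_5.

Apply Gauss's area formula: 2A = Σ (x_i·y_{i+1} − x_{i+1}·y_i), indices taken mod 5.
Cross-terms: 7, 445, 43, -22, 162  ⇒  Σ = 635
Area = |Σ|/2 = 317.5.

317.5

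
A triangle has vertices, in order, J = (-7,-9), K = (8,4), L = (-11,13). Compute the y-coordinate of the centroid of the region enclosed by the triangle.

8/3

Apply the shoelace formula. First the cross-terms c_i = x_i·y_{i+1} − x_{i+1}·y_i:
  44, 148, 190  ⇒  2A = 382, A = 191.
Then Σ (y_i + y_{i+1})·c_i = 3056, so ȳ = 3056 / (6·191) = 8/3.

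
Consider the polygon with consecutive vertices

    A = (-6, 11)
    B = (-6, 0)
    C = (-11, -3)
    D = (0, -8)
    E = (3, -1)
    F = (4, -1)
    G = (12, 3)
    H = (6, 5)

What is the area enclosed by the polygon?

Σ = (66) + (18) + (88) + (24) + (1) + (24) + (42) + (96) = 359
Area = |Σ|/2 = 179.5.

179.5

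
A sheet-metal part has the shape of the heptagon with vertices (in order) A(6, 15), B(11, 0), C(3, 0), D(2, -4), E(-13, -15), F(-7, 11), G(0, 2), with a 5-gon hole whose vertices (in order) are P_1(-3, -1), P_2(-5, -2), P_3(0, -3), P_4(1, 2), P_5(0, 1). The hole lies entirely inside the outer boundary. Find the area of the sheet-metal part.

255

Outer boundary:
Apply the shoelace formula: 2A = Σ (x_i·y_{i+1} − x_{i+1}·y_i), indices taken mod 7.
Cross-terms: -165, 0, -12, -82, -248, -14, -12  ⇒  Σ = -533
Area = |Σ|/2 = 266.5.
Hole:
Apply Gauss's area formula: 2A = Σ (x_i·y_{i+1} − x_{i+1}·y_i), indices taken mod 5.
P_1→P_2: (-3)(-2) − (-5)(-1) = 1
P_2→P_3: (-5)(-3) − (0)(-2) = 15
P_3→P_4: (0)(2) − (1)(-3) = 3
P_4→P_5: (1)(1) − (0)(2) = 1
P_5→P_1: (0)(-1) − (-3)(1) = 3
Σ = 23
Area = |Σ|/2 = 11.5.
Net area = 266.5 − 11.5 = 255.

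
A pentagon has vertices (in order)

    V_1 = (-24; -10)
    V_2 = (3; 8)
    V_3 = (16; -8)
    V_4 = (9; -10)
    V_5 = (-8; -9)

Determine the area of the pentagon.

349.5

Apply the shoelace formula: 2A = Σ (x_i·y_{i+1} − x_{i+1}·y_i), indices taken mod 5.
Σ = (-162) + (-152) + (-88) + (-161) + (-136) = -699
Area = |Σ|/2 = 349.5.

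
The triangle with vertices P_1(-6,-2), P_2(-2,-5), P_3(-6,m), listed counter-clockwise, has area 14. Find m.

The doubled signed area Σ (x_i y_{i+1} − x_{i+1} y_i) is linear in m.
With m=0 it equals 8; the coefficient of m is 4 (from the two edges through P_3).
So 4·m + 8 = 2·14 = 28 ⇒ m = 5.

5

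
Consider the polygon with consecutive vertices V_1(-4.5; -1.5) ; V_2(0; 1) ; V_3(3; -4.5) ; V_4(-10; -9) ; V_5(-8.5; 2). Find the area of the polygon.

Apply the surveyor's formula: 2A = Σ (x_i·y_{i+1} − x_{i+1}·y_i), indices taken mod 5.
Cross-terms: -4.5, -3, -72, -96.5, 21.75  ⇒  Σ = -154.25
Area = |Σ|/2 = 77.125.

77.125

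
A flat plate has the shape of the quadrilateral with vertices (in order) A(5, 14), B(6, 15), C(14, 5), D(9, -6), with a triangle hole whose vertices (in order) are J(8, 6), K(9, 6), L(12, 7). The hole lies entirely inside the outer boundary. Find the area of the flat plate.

Outer boundary:
Cross-terms: -9, -180, -129, 156  ⇒  Σ = -162
Area = |Σ|/2 = 81.
Hole:
Apply the shoelace (surveyor's) formula: 2A = Σ (x_i·y_{i+1} − x_{i+1}·y_i), indices taken mod 3.
Σ = (-6) + (-9) + (16) = 1
Area = |Σ|/2 = 0.5.
Net area = 81 − 0.5 = 80.5.

80.5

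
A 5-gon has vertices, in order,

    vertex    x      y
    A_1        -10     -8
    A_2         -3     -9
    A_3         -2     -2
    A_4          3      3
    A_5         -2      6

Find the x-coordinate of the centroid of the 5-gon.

Apply Gauss's area formula. First the cross-terms c_i = x_i·y_{i+1} − x_{i+1}·y_i:
  66, -12, 0, 24, 76  ⇒  2A = 154, A = 77.
Then Σ (x_i + x_{i+1})·c_i = -1686, so x̄ = -1686 / (6·77) = -281/77.

-281/77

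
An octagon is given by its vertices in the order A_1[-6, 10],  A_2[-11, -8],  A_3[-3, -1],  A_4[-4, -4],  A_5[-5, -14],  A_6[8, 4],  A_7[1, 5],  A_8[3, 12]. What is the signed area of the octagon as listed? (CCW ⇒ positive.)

Σ = (158) + (-13) + (8) + (36) + (92) + (36) + (-3) + (102) = 416
Signed area = Σ/2 = 208 (positive ⇒ counter-clockwise traversal).

208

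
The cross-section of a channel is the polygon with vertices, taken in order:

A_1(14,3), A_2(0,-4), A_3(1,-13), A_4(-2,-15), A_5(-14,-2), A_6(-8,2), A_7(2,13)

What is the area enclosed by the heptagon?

313.5

A_1→A_2: (14)(-4) − (0)(3) = -56
A_2→A_3: (0)(-13) − (1)(-4) = 4
A_3→A_4: (1)(-15) − (-2)(-13) = -41
A_4→A_5: (-2)(-2) − (-14)(-15) = -206
A_5→A_6: (-14)(2) − (-8)(-2) = -44
A_6→A_7: (-8)(13) − (2)(2) = -108
A_7→A_1: (2)(3) − (14)(13) = -176
Σ = -627
Area = |Σ|/2 = 313.5.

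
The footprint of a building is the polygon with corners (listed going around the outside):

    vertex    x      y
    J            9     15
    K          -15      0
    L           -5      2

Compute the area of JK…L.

51

Σ = (225) + (-30) + (-93) = 102
Area = |Σ|/2 = 51.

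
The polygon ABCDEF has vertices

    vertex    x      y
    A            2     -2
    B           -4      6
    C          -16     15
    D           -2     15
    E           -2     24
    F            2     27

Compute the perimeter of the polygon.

82

|AB| = √((-6)² + (8)²) = √100 = 10
|BC| = √((-12)² + (9)²) = √225 = 15
|CD| = √((14)² + (0)²) = √196 = 14
|DE| = √((0)² + (9)²) = √81 = 9
|EF| = √((4)² + (3)²) = √25 = 5
|FA| = √((0)² + (-29)²) = √841 = 29
Perimeter = 10 + 15 + 14 + 9 + 5 + 29 = 82.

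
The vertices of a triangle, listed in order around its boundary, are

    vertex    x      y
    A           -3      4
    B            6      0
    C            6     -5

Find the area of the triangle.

22.5

Cross-terms: -24, -30, 9  ⇒  Σ = -45
Area = |Σ|/2 = 22.5.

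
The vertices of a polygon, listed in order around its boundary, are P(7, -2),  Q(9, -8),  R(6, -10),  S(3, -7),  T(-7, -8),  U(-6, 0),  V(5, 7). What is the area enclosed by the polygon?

157

Σ = (-38) + (-42) + (-12) + (-73) + (-48) + (-42) + (-59) = -314
Area = |Σ|/2 = 157.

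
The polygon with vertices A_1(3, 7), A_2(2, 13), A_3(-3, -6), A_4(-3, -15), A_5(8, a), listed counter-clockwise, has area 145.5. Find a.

The doubled signed area Σ (x_i y_{i+1} − x_{i+1} y_i) is linear in a.
With a=0 it equals 255; the coefficient of a is -6 (from the two edges through A_5).
So -6·a + 255 = 2·145.5 = 291 ⇒ a = -6.

-6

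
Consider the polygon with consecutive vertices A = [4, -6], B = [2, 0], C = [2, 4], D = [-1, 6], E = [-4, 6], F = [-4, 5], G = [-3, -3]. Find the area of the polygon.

57.5

Σ = (12) + (8) + (16) + (18) + (4) + (27) + (30) = 115
Area = |Σ|/2 = 57.5.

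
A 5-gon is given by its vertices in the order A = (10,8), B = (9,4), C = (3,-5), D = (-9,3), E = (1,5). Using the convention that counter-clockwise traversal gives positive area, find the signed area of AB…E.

Cross-terms: -32, -57, -36, -48, -42  ⇒  Σ = -215
Signed area = Σ/2 = -107.5 (negative ⇒ clockwise traversal).

-107.5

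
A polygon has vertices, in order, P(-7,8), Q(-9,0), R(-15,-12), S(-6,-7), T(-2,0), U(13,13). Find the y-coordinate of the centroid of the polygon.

209/92

Apply the surveyor's formula. First the cross-terms c_i = x_i·y_{i+1} − x_{i+1}·y_i:
  72, 108, 33, -14, -26, 195  ⇒  2A = 368, A = 184.
Then Σ (y_i + y_{i+1})·c_i = 2508, so ȳ = 2508 / (6·184) = 209/92.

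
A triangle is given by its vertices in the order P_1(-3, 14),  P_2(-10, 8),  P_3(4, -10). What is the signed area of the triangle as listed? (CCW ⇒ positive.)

Apply the shoelace formula: 2A = Σ (x_i·y_{i+1} − x_{i+1}·y_i), indices taken mod 3.
P_1→P_2: (-3)(8) − (-10)(14) = 116
P_2→P_3: (-10)(-10) − (4)(8) = 68
P_3→P_1: (4)(14) − (-3)(-10) = 26
Σ = 210
Signed area = Σ/2 = 105 (positive ⇒ counter-clockwise traversal).

105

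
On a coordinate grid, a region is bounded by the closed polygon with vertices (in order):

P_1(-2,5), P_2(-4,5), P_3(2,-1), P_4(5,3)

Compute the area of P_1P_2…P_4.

Apply the shoelace formula: 2A = Σ (x_i·y_{i+1} − x_{i+1}·y_i), indices taken mod 4.
Σ = (10) + (-6) + (11) + (31) = 46
Area = |Σ|/2 = 23.

23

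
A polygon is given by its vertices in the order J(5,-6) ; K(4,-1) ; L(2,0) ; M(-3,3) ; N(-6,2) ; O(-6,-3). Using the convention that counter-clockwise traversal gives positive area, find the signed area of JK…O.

60

Cross-terms: 19, 2, 6, 12, 30, 51  ⇒  Σ = 120
Signed area = Σ/2 = 60 (positive ⇒ counter-clockwise traversal).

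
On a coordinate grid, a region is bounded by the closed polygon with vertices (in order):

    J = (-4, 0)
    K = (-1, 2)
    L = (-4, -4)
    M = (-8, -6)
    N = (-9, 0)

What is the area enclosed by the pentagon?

Apply Gauss's area formula: 2A = Σ (x_i·y_{i+1} − x_{i+1}·y_i), indices taken mod 5.
Σ = (-8) + (12) + (-8) + (-54) + (0) = -58
Area = |Σ|/2 = 29.

29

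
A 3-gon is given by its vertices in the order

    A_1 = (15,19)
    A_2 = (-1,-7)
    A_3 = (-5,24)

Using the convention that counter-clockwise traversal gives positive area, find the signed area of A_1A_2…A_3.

-300

A_1→A_2: (15)(-7) − (-1)(19) = -86
A_2→A_3: (-1)(24) − (-5)(-7) = -59
A_3→A_1: (-5)(19) − (15)(24) = -455
Σ = -600
Signed area = Σ/2 = -300 (negative ⇒ clockwise traversal).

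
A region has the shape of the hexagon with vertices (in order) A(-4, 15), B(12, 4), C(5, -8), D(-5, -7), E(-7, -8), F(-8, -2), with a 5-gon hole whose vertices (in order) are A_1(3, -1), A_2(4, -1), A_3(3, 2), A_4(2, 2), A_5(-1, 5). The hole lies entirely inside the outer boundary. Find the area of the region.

Outer boundary:
Apply the shoelace formula: 2A = Σ (x_i·y_{i+1} − x_{i+1}·y_i), indices taken mod 6.
A→B: (-4)(4) − (12)(15) = -196
B→C: (12)(-8) − (5)(4) = -116
C→D: (5)(-7) − (-5)(-8) = -75
D→E: (-5)(-8) − (-7)(-7) = -9
E→F: (-7)(-2) − (-8)(-8) = -50
F→A: (-8)(15) − (-4)(-2) = -128
Σ = -574
Area = |Σ|/2 = 287.
Hole:
A_1→A_2: (3)(-1) − (4)(-1) = 1
A_2→A_3: (4)(2) − (3)(-1) = 11
A_3→A_4: (3)(2) − (2)(2) = 2
A_4→A_5: (2)(5) − (-1)(2) = 12
A_5→A_1: (-1)(-1) − (3)(5) = -14
Σ = 12
Area = |Σ|/2 = 6.
Net area = 287 − 6 = 281.

281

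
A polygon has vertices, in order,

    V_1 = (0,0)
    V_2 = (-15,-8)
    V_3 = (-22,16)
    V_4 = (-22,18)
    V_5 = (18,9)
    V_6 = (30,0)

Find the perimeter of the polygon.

130

|V_1V_2| = √((-15)² + (-8)²) = √289 = 17
|V_2V_3| = √((-7)² + (24)²) = √625 = 25
|V_3V_4| = √((0)² + (2)²) = √4 = 2
|V_4V_5| = √((40)² + (-9)²) = √1681 = 41
|V_5V_6| = √((12)² + (-9)²) = √225 = 15
|V_6V_1| = √((-30)² + (0)²) = √900 = 30
Perimeter = 17 + 25 + 2 + 41 + 15 + 30 = 130.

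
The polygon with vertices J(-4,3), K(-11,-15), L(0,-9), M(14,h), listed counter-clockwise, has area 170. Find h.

-5

Write out the shoelace sum; only the two edges meeting at M involve h:
2·Area = [(0·h − 14·(-9)) + (14·3 − (-4)·h)] + 192
       = 4·h + 360 = 340
⇒ h = -5.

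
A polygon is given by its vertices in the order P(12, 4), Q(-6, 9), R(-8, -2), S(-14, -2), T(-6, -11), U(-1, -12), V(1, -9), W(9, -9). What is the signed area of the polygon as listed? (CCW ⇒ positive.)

P→Q: (12)(9) − (-6)(4) = 132
Q→R: (-6)(-2) − (-8)(9) = 84
R→S: (-8)(-2) − (-14)(-2) = -12
S→T: (-14)(-11) − (-6)(-2) = 142
T→U: (-6)(-12) − (-1)(-11) = 61
U→V: (-1)(-9) − (1)(-12) = 21
V→W: (1)(-9) − (9)(-9) = 72
W→P: (9)(4) − (12)(-9) = 144
Σ = 644
Signed area = Σ/2 = 322 (positive ⇒ counter-clockwise traversal).

322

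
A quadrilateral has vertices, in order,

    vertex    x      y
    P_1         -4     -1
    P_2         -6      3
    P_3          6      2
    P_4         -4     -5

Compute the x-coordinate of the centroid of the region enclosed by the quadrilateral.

-44/43

Apply the shoelace (surveyor's) formula. First the cross-terms c_i = x_i·y_{i+1} − x_{i+1}·y_i:
  -18, -30, -22, -16  ⇒  2A = -86, A = -43.
Then Σ (x_i + x_{i+1})·c_i = 264, so x̄ = 264 / (6·(-43)) = -44/43.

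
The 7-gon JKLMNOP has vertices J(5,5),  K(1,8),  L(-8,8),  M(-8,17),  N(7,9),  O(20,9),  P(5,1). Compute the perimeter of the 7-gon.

74

|JK| = √((-4)² + (3)²) = √25 = 5
|KL| = √((-9)² + (0)²) = √81 = 9
|LM| = √((0)² + (9)²) = √81 = 9
|MN| = √((15)² + (-8)²) = √289 = 17
|NO| = √((13)² + (0)²) = √169 = 13
|OP| = √((-15)² + (-8)²) = √289 = 17
|PJ| = √((0)² + (4)²) = √16 = 4
Perimeter = 5 + 9 + 9 + 17 + 13 + 17 + 4 = 74.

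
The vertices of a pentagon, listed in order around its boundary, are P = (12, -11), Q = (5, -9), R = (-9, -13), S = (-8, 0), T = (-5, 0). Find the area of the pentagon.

124

Apply the surveyor's formula: 2A = Σ (x_i·y_{i+1} − x_{i+1}·y_i), indices taken mod 5.
Σ = (-53) + (-146) + (-104) + (0) + (55) = -248
Area = |Σ|/2 = 124.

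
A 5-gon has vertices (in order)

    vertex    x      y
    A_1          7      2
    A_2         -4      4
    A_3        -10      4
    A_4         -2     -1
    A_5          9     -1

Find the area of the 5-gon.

Apply the shoelace formula: 2A = Σ (x_i·y_{i+1} − x_{i+1}·y_i), indices taken mod 5.
Σ = (36) + (24) + (18) + (11) + (25) = 114
Area = |Σ|/2 = 57.

57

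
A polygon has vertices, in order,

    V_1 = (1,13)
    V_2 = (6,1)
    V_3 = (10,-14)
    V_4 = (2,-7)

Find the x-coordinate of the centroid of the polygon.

Apply Gauss's area formula. First the cross-terms c_i = x_i·y_{i+1} − x_{i+1}·y_i:
  -77, -94, -42, 33  ⇒  2A = -180, A = -90.
Then Σ (x_i + x_{i+1})·c_i = -2448, so x̄ = -2448 / (6·(-90)) = 68/15.

68/15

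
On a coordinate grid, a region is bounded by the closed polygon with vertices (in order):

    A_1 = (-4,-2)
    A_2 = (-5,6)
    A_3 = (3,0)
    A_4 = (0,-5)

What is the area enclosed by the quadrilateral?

43.5

Cross-terms: -34, -18, -15, -20  ⇒  Σ = -87
Area = |Σ|/2 = 43.5.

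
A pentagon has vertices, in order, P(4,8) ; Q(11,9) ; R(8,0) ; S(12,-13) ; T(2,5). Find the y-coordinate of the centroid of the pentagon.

460/219

Apply the surveyor's formula. First the cross-terms c_i = x_i·y_{i+1} − x_{i+1}·y_i:
  -52, -72, -104, 86, -4  ⇒  2A = -146, A = -73.
Then Σ (y_i + y_{i+1})·c_i = -920, so ȳ = -920 / (6·(-73)) = 460/219.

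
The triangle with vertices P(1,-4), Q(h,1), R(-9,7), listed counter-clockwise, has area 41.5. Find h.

The doubled signed area Σ (x_i y_{i+1} − x_{i+1} y_i) is linear in h.
With h=0 it equals 39; the coefficient of h is 11 (from the two edges through Q).
So 11·h + 39 = 2·41.5 = 83 ⇒ h = 4.

4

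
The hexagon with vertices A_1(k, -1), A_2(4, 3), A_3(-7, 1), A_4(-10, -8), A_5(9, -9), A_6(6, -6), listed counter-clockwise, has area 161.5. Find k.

Write out the shoelace sum; only the two edges meeting at A_1 involve k:
2·Area = [(6·(-1) − k·(-6)) + (k·3 − 4·(-1))] + 253
       = 9·k + 251 = 323
⇒ k = 8.

8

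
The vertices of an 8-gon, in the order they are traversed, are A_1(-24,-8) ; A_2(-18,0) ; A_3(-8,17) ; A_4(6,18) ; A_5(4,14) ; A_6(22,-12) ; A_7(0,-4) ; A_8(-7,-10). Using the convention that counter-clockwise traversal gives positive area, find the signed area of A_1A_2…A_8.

Apply Gauss's area formula: 2A = Σ (x_i·y_{i+1} − x_{i+1}·y_i), indices taken mod 8.
Cross-terms: -144, -306, -246, 12, -356, -88, -28, -184  ⇒  Σ = -1340
Signed area = Σ/2 = -670 (negative ⇒ clockwise traversal).

-670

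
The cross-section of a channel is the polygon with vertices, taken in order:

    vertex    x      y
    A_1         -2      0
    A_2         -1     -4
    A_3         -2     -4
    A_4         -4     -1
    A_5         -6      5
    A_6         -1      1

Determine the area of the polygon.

Σ = (8) + (-4) + (-14) + (-26) + (-1) + (2) = -35
Area = |Σ|/2 = 17.5.

17.5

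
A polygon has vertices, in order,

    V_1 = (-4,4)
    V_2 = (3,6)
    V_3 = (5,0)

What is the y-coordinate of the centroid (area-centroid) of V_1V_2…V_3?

10/3

Apply the surveyor's formula. First the cross-terms c_i = x_i·y_{i+1} − x_{i+1}·y_i:
  -36, -30, 20  ⇒  2A = -46, A = -23.
Then Σ (y_i + y_{i+1})·c_i = -460, so ȳ = -460 / (6·(-23)) = 10/3.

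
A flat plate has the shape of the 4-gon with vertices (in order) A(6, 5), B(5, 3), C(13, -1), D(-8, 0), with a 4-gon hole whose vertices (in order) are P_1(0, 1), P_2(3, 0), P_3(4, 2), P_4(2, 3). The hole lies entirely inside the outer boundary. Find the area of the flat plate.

Outer boundary:
Apply Gauss's area formula: 2A = Σ (x_i·y_{i+1} − x_{i+1}·y_i), indices taken mod 4.
Σ = (-7) + (-44) + (-8) + (-40) = -99
Area = |Σ|/2 = 49.5.
Hole:
P_1→P_2: (0)(0) − (3)(1) = -3
P_2→P_3: (3)(2) − (4)(0) = 6
P_3→P_4: (4)(3) − (2)(2) = 8
P_4→P_1: (2)(1) − (0)(3) = 2
Σ = 13
Area = |Σ|/2 = 6.5.
Net area = 49.5 − 6.5 = 43.

43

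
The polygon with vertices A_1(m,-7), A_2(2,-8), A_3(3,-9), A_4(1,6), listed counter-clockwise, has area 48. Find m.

-4

The doubled signed area Σ (x_i y_{i+1} − x_{i+1} y_i) is linear in m.
With m=0 it equals 40; the coefficient of m is -14 (from the two edges through A_1).
So -14·m + 40 = 2·48 = 96 ⇒ m = -4.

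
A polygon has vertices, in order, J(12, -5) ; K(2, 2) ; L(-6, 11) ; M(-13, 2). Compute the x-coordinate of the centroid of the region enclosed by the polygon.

Apply Gauss's area formula. First the cross-terms c_i = x_i·y_{i+1} − x_{i+1}·y_i:
  34, 34, 131, 41  ⇒  2A = 240, A = 120.
Then Σ (x_i + x_{i+1})·c_i = -2190, so x̄ = -2190 / (6·120) = -73/24.

-73/24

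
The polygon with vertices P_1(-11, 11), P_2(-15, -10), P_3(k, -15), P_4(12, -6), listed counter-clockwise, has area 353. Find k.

The doubled signed area Σ (x_i y_{i+1} − x_{i+1} y_i) is linear in k.
With k=0 it equals 746; the coefficient of k is 4 (from the two edges through P_3).
So 4·k + 746 = 2·353 = 706 ⇒ k = -10.

-10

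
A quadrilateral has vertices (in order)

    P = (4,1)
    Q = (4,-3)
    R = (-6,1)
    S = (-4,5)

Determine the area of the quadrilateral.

40

Apply the surveyor's formula: 2A = Σ (x_i·y_{i+1} − x_{i+1}·y_i), indices taken mod 4.
Σ = (-16) + (-14) + (-26) + (-24) = -80
Area = |Σ|/2 = 40.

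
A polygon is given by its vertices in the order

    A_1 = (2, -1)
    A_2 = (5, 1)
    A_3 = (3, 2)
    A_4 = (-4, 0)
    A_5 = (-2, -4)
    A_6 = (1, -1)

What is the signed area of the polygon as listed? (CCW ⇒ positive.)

Σ = (7) + (7) + (8) + (16) + (6) + (1) = 45
Signed area = Σ/2 = 22.5 (positive ⇒ counter-clockwise traversal).

22.5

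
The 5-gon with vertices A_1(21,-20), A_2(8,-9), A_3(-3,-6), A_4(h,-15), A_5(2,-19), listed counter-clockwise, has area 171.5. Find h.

Write out the shoelace sum; only the two edges meeting at A_4 involve h:
2·Area = [((-3)·(-15) − h·(-6)) + (h·(-19) − 2·(-15))] + 255
       = -13·h + 330 = 343
⇒ h = -1.

-1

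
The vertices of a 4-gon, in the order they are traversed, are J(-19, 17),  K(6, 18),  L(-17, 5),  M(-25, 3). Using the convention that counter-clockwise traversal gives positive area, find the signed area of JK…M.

Apply the surveyor's formula: 2A = Σ (x_i·y_{i+1} − x_{i+1}·y_i), indices taken mod 4.
Σ = (-444) + (336) + (74) + (-368) = -402
Signed area = Σ/2 = -201 (negative ⇒ clockwise traversal).

-201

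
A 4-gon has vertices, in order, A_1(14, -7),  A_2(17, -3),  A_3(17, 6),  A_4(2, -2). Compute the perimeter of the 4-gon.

44

|A_1A_2| = √((3)² + (4)²) = √25 = 5
|A_2A_3| = √((0)² + (9)²) = √81 = 9
|A_3A_4| = √((-15)² + (-8)²) = √289 = 17
|A_4A_1| = √((12)² + (-5)²) = √169 = 13
Perimeter = 5 + 9 + 17 + 13 = 44.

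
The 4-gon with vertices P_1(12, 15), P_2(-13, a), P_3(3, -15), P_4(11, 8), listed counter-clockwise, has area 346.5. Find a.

5

Write out the shoelace sum; only the two edges meeting at P_2 involve a:
2·Area = [(12·a − (-13)·15) + ((-13)·(-15) − 3·a)] + 258
       = 9·a + 648 = 693
⇒ a = 5.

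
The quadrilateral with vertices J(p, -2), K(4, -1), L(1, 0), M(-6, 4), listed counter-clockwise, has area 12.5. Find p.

0

Write out the shoelace sum; only the two edges meeting at J involve p:
2·Area = [((-6)·(-2) − p·4) + (p·(-1) − 4·(-2))] + 5
       = -5·p + 25 = 25
⇒ p = 0.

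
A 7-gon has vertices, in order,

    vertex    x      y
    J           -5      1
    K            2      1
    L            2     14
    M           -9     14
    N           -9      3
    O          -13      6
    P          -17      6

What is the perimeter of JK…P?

64

|JK| = √((7)² + (0)²) = √49 = 7
|KL| = √((0)² + (13)²) = √169 = 13
|LM| = √((-11)² + (0)²) = √121 = 11
|MN| = √((0)² + (-11)²) = √121 = 11
|NO| = √((-4)² + (3)²) = √25 = 5
|OP| = √((-4)² + (0)²) = √16 = 4
|PJ| = √((12)² + (-5)²) = √169 = 13
Perimeter = 7 + 13 + 11 + 11 + 5 + 4 + 13 = 64.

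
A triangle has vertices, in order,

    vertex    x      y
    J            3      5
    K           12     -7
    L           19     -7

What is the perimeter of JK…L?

|JK| = √((9)² + (-12)²) = √225 = 15
|KL| = √((7)² + (0)²) = √49 = 7
|LJ| = √((-16)² + (12)²) = √400 = 20
Perimeter = 15 + 7 + 20 = 42.

42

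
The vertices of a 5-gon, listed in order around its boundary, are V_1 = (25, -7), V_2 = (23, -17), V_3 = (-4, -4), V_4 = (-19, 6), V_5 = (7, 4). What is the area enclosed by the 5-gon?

Apply the surveyor's formula: 2A = Σ (x_i·y_{i+1} − x_{i+1}·y_i), indices taken mod 5.
Cross-terms: -264, -160, -100, -118, -149  ⇒  Σ = -791
Area = |Σ|/2 = 395.5.

395.5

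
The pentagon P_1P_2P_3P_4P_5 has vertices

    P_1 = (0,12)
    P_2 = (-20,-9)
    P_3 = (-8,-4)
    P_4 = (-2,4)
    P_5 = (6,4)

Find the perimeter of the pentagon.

|P_1P_2| = √((-20)² + (-21)²) = √841 = 29
|P_2P_3| = √((12)² + (5)²) = √169 = 13
|P_3P_4| = √((6)² + (8)²) = √100 = 10
|P_4P_5| = √((8)² + (0)²) = √64 = 8
|P_5P_1| = √((-6)² + (8)²) = √100 = 10
Perimeter = 29 + 13 + 10 + 8 + 10 = 70.

70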